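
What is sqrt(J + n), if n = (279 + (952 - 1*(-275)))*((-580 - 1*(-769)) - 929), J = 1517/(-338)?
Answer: I*sqrt(753364474)/26 ≈ 1055.7*I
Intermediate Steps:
J = -1517/338 (J = 1517*(-1/338) = -1517/338 ≈ -4.4882)
n = -1114440 (n = (279 + (952 + 275))*((-580 + 769) - 929) = (279 + 1227)*(189 - 929) = 1506*(-740) = -1114440)
sqrt(J + n) = sqrt(-1517/338 - 1114440) = sqrt(-376682237/338) = I*sqrt(753364474)/26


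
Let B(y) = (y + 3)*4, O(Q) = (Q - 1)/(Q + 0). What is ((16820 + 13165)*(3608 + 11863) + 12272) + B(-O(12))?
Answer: 1391730646/3 ≈ 4.6391e+8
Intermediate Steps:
O(Q) = (-1 + Q)/Q
B(y) = 12 + 4*y (B(y) = (3 + y)*4 = 12 + 4*y)
((16820 + 13165)*(3608 + 11863) + 12272) + B(-O(12)) = ((16820 + 13165)*(3608 + 11863) + 12272) + (12 + 4*(-(-1 + 12)/12)) = (29985*15471 + 12272) + (12 + 4*(-11/12)) = (463897935 + 12272) + (12 + 4*(-1*11/12)) = 463910207 + (12 + 4*(-11/12)) = 463910207 + (12 - 11/3) = 463910207 + 25/3 = 1391730646/3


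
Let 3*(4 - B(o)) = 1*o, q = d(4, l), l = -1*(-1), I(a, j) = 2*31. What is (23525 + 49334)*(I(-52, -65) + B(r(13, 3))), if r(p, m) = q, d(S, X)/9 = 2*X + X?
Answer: 4152963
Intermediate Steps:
I(a, j) = 62
l = 1
d(S, X) = 27*X (d(S, X) = 9*(2*X + X) = 9*(3*X) = 27*X)
q = 27 (q = 27*1 = 27)
r(p, m) = 27
B(o) = 4 - o/3
(23525 + 49334)*(I(-52, -65) + B(r(13, 3))) = (23525 + 49334)*(62 + (4 - 1/3*27)) = 72859*(62 + (4 - 9)) = 72859*(62 - 5) = 72859*57 = 4152963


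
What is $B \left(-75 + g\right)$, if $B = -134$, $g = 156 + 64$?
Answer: $-19430$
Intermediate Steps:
$g = 220$
$B \left(-75 + g\right) = - 134 \left(-75 + 220\right) = \left(-134\right) 145 = -19430$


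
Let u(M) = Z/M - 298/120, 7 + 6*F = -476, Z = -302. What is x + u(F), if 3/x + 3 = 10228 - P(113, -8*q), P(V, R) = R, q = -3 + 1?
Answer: 41699813/32872980 ≈ 1.2685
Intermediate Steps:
q = -2
F = -161/2 (F = -7/6 + (⅙)*(-476) = -7/6 - 238/3 = -161/2 ≈ -80.500)
u(M) = -149/60 - 302/M (u(M) = -302/M - 298/120 = -302/M - 298*1/120 = -302/M - 149/60 = -149/60 - 302/M)
x = 1/3403 (x = 3/(-3 + (10228 - (-8)*(-2))) = 3/(-3 + (10228 - 1*16)) = 3/(-3 + (10228 - 16)) = 3/(-3 + 10212) = 3/10209 = 3*(1/10209) = 1/3403 ≈ 0.00029386)
x + u(F) = 1/3403 + (-149/60 - 302/(-161/2)) = 1/3403 + (-149/60 - 302*(-2/161)) = 1/3403 + (-149/60 + 604/161) = 1/3403 + 12251/9660 = 41699813/32872980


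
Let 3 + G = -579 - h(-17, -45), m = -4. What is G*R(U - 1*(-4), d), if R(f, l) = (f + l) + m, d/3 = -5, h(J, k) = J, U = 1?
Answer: 7910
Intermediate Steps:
d = -15 (d = 3*(-5) = -15)
G = -565 (G = -3 + (-579 - 1*(-17)) = -3 + (-579 + 17) = -3 - 562 = -565)
R(f, l) = -4 + f + l (R(f, l) = (f + l) - 4 = -4 + f + l)
G*R(U - 1*(-4), d) = -565*(-4 + (1 - 1*(-4)) - 15) = -565*(-4 + (1 + 4) - 15) = -565*(-4 + 5 - 15) = -565*(-14) = 7910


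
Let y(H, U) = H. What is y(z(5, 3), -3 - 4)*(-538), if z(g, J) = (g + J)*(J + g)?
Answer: -34432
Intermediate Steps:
z(g, J) = (J + g)**2 (z(g, J) = (J + g)*(J + g) = (J + g)**2)
y(z(5, 3), -3 - 4)*(-538) = (3 + 5)**2*(-538) = 8**2*(-538) = 64*(-538) = -34432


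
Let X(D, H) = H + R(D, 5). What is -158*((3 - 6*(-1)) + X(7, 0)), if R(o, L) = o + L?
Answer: -3318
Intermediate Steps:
R(o, L) = L + o
X(D, H) = 5 + D + H (X(D, H) = H + (5 + D) = 5 + D + H)
-158*((3 - 6*(-1)) + X(7, 0)) = -158*((3 - 6*(-1)) + (5 + 7 + 0)) = -158*((3 + 6) + 12) = -158*(9 + 12) = -158*21 = -3318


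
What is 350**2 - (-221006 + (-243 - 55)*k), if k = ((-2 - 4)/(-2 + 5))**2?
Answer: 344698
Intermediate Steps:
k = 4 (k = (-6/3)**2 = (-6*1/3)**2 = (-2)**2 = 4)
350**2 - (-221006 + (-243 - 55)*k) = 350**2 - (-221006 + (-243 - 55)*4) = 122500 - (-221006 - 298*4) = 122500 - (-221006 - 1192) = 122500 - 1*(-222198) = 122500 + 222198 = 344698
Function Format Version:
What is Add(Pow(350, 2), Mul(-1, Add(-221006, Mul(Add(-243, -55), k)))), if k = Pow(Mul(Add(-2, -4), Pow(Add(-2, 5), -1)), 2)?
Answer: 344698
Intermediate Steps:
k = 4 (k = Pow(Mul(-6, Pow(3, -1)), 2) = Pow(Mul(-6, Rational(1, 3)), 2) = Pow(-2, 2) = 4)
Add(Pow(350, 2), Mul(-1, Add(-221006, Mul(Add(-243, -55), k)))) = Add(Pow(350, 2), Mul(-1, Add(-221006, Mul(Add(-243, -55), 4)))) = Add(122500, Mul(-1, Add(-221006, Mul(-298, 4)))) = Add(122500, Mul(-1, Add(-221006, -1192))) = Add(122500, Mul(-1, -222198)) = Add(122500, 222198) = 344698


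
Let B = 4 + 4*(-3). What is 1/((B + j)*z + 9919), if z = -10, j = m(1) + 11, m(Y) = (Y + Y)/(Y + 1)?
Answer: 1/9879 ≈ 0.00010122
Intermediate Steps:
m(Y) = 2*Y/(1 + Y) (m(Y) = (2*Y)/(1 + Y) = 2*Y/(1 + Y))
j = 12 (j = 2*1/(1 + 1) + 11 = 2*1/2 + 11 = 2*1*(½) + 11 = 1 + 11 = 12)
B = -8 (B = 4 - 12 = -8)
1/((B + j)*z + 9919) = 1/((-8 + 12)*(-10) + 9919) = 1/(4*(-10) + 9919) = 1/(-40 + 9919) = 1/9879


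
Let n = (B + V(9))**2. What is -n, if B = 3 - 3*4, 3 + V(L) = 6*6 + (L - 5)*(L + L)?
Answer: -9216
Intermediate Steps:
V(L) = 33 + 2*L*(-5 + L) (V(L) = -3 + (6*6 + (L - 5)*(L + L)) = -3 + (36 + (-5 + L)*(2*L)) = -3 + (36 + 2*L*(-5 + L)) = 33 + 2*L*(-5 + L))
B = -9 (B = 3 - 12 = -9)
n = 9216 (n = (-9 + (33 - 10*9 + 2*9**2))**2 = (-9 + (33 - 90 + 2*81))**2 = (-9 + (33 - 90 + 162))**2 = (-9 + 105)**2 = 96**2 = 9216)
-n = -1*9216 = -9216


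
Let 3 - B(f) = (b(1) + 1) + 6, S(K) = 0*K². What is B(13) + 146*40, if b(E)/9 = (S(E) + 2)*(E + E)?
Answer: 5800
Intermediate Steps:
S(K) = 0
b(E) = 36*E (b(E) = 9*((0 + 2)*(E + E)) = 9*(2*(2*E)) = 9*(4*E) = 36*E)
B(f) = -40 (B(f) = 3 - ((36*1 + 1) + 6) = 3 - ((36 + 1) + 6) = 3 - (37 + 6) = 3 - 1*43 = 3 - 43 = -40)
B(13) + 146*40 = -40 + 146*40 = -40 + 5840 = 5800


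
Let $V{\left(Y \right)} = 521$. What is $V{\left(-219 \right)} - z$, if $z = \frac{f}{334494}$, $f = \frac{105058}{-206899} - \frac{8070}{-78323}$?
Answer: $\frac{201718498168599343}{387175619386017} \approx 521.0$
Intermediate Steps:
$f = - \frac{936968972}{2314992911}$ ($f = 105058 \left(- \frac{1}{206899}\right) - - \frac{8070}{78323} = - \frac{105058}{206899} + \frac{8070}{78323} = - \frac{936968972}{2314992911} \approx -0.40474$)
$z = - \frac{468484486}{387175619386017}$ ($z = - \frac{936968972}{2314992911 \cdot 334494} = \left(- \frac{936968972}{2314992911}\right) \frac{1}{334494} = - \frac{468484486}{387175619386017} \approx -1.21 \cdot 10^{-6}$)
$V{\left(-219 \right)} - z = 521 - - \frac{468484486}{387175619386017} = 521 + \frac{468484486}{387175619386017} = \frac{201718498168599343}{387175619386017}$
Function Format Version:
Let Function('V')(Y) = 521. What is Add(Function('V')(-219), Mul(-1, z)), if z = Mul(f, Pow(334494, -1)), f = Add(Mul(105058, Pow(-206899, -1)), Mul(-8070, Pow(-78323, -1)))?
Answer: Rational(201718498168599343, 387175619386017) ≈ 521.00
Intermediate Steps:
f = Rational(-936968972, 2314992911) (f = Add(Mul(105058, Rational(-1, 206899)), Mul(-8070, Rational(-1, 78323))) = Add(Rational(-105058, 206899), Rational(8070, 78323)) = Rational(-936968972, 2314992911) ≈ -0.40474)
z = Rational(-468484486, 387175619386017) (z = Mul(Rational(-936968972, 2314992911), Pow(334494, -1)) = Mul(Rational(-936968972, 2314992911), Rational(1, 334494)) = Rational(-468484486, 387175619386017) ≈ -1.2100e-6)
Add(Function('V')(-219), Mul(-1, z)) = Add(521, Mul(-1, Rational(-468484486, 387175619386017))) = Add(521, Rational(468484486, 387175619386017)) = Rational(201718498168599343, 387175619386017)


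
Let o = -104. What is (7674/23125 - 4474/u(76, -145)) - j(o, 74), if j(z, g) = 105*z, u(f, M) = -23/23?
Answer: 355993924/23125 ≈ 15394.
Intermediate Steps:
u(f, M) = -1 (u(f, M) = -23*1/23 = -1)
(7674/23125 - 4474/u(76, -145)) - j(o, 74) = (7674/23125 - 4474/(-1)) - 105*(-104) = (7674*(1/23125) - 4474*(-1)) - 1*(-10920) = (7674/23125 + 4474) + 10920 = 103468924/23125 + 10920 = 355993924/23125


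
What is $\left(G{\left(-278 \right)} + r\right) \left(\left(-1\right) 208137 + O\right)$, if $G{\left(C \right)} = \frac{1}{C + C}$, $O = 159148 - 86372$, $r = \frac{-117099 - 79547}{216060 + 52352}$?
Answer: $\frac{3709012818817}{37309268} \approx 99413.0$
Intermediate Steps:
$r = - \frac{98323}{134206}$ ($r = - \frac{196646}{268412} = \left(-196646\right) \frac{1}{268412} = - \frac{98323}{134206} \approx -0.73263$)
$O = 72776$
$G{\left(C \right)} = \frac{1}{2 C}$
$\left(G{\left(-278 \right)} + r\right) \left(\left(-1\right) 208137 + O\right) = \left(\frac{1}{2 \left(-278\right)} - \frac{98323}{134206}\right) \left(\left(-1\right) 208137 + 72776\right) = \left(\frac{1}{2} \left(- \frac{1}{278}\right) - \frac{98323}{134206}\right) \left(-208137 + 72776\right) = \left(- \frac{1}{556} - \frac{98323}{134206}\right) \left(-135361\right) = \left(- \frac{27400897}{37309268}\right) \left(-135361\right) = \frac{3709012818817}{37309268}$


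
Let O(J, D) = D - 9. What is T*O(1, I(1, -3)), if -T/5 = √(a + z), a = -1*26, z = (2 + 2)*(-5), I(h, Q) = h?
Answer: 40*I*√46 ≈ 271.29*I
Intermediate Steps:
z = -20 (z = 4*(-5) = -20)
O(J, D) = -9 + D
a = -26
T = -5*I*√46 (T = -5*√(-26 - 20) = -5*I*√46 ≈ -33.912*I)
T*O(1, I(1, -3)) = (-5*I*√46)*(-9 + 1) = -5*I*√46*(-8) = 40*I*√46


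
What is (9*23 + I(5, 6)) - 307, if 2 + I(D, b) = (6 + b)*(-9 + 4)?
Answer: -162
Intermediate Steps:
I(D, b) = -32 - 5*b (I(D, b) = -2 + (6 + b)*(-9 + 4) = -2 + (6 + b)*(-5) = -2 + (-30 - 5*b) = -32 - 5*b)
(9*23 + I(5, 6)) - 307 = (9*23 + (-32 - 5*6)) - 307 = (207 + (-32 - 30)) - 307 = (207 - 62) - 307 = 145 - 307 = -162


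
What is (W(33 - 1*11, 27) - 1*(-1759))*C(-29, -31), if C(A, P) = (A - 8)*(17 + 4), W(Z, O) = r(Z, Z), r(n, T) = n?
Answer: -1383837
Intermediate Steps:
W(Z, O) = Z
C(A, P) = -168 + 21*A (C(A, P) = (-8 + A)*21 = -168 + 21*A)
(W(33 - 1*11, 27) - 1*(-1759))*C(-29, -31) = ((33 - 1*11) - 1*(-1759))*(-168 + 21*(-29)) = ((33 - 11) + 1759)*(-168 - 609) = (22 + 1759)*(-777) = 1781*(-777) = -1383837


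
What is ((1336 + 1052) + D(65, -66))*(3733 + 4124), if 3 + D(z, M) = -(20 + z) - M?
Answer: 18589662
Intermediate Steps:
D(z, M) = -23 - M - z (D(z, M) = -3 + (-(20 + z) - M) = -3 + ((-20 - z) - M) = -3 + (-20 - M - z) = -23 - M - z)
((1336 + 1052) + D(65, -66))*(3733 + 4124) = ((1336 + 1052) + (-23 - 1*(-66) - 1*65))*(3733 + 4124) = (2388 + (-23 + 66 - 65))*7857 = (2388 - 22)*7857 = 2366*7857 = 18589662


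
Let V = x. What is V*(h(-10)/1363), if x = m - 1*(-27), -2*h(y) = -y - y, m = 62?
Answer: -890/1363 ≈ -0.65297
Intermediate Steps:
h(y) = y (h(y) = -(-y - y)/2 = -(-1)*y = y)
x = 89 (x = 62 - 1*(-27) = 62 + 27 = 89)
V = 89
V*(h(-10)/1363) = 89*(-10/1363) = -890/1363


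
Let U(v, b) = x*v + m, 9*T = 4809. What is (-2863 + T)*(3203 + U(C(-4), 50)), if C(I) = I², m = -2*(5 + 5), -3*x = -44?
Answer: -71627458/9 ≈ -7.9586e+6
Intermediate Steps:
x = 44/3 (x = -⅓*(-44) = 44/3 ≈ 14.667)
m = -20 (m = -2*10 = -20)
T = 1603/3 (T = (⅑)*4809 = 1603/3 ≈ 534.33)
U(v, b) = -20 + 44*v/3 (U(v, b) = 44*v/3 - 20 = -20 + 44*v/3)
(-2863 + T)*(3203 + U(C(-4), 50)) = (-2863 + 1603/3)*(3203 + (-20 + (44/3)*(-4)²)) = -6986*(3203 + (-20 + (44/3)*16))/3 = -6986*(3203 + (-20 + 704/3))/3 = -6986*(3203 + 644/3)/3 = -6986/3*10253/3 = -71627458/9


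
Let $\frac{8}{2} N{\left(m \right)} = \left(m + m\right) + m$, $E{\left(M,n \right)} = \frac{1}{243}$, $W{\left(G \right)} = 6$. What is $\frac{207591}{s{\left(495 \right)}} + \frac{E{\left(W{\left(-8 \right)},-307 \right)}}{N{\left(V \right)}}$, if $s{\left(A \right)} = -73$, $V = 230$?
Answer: $- \frac{17403391339}{6119955} \approx -2843.7$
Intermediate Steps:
$E{\left(M,n \right)} = \frac{1}{243}$
$N{\left(m \right)} = \frac{3 m}{4}$ ($N{\left(m \right)} = \frac{\left(m + m\right) + m}{4} = \frac{2 m + m}{4} = \frac{3 m}{4}$)
$\frac{207591}{s{\left(495 \right)}} + \frac{E{\left(W{\left(-8 \right)},-307 \right)}}{N{\left(V \right)}} = \frac{207591}{-73} + \frac{1}{243 \cdot \frac{3}{4} \cdot 230} = 207591 \left(- \frac{1}{73}\right) + \frac{1}{243 \cdot \frac{345}{2}} = - \frac{207591}{73} + \frac{1}{243} \cdot \frac{2}{345} = - \frac{207591}{73} + \frac{2}{83835} = - \frac{17403391339}{6119955}$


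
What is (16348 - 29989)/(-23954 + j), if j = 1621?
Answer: 13641/22333 ≈ 0.61080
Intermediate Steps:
(16348 - 29989)/(-23954 + j) = (16348 - 29989)/(-23954 + 1621) = -13641/(-22333) = -13641*(-1/22333) = 13641/22333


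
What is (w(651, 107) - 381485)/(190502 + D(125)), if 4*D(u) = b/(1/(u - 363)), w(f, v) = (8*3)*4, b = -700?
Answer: -381389/232152 ≈ -1.6428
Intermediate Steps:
w(f, v) = 96 (w(f, v) = 24*4 = 96)
D(u) = 63525 - 175*u (D(u) = (-(-254100 + 700*u))/4 = (-700*(-363 + u))/4 = (254100 - 700*u)/4 = 63525 - 175*u)
(w(651, 107) - 381485)/(190502 + D(125)) = (96 - 381485)/(190502 + (63525 - 175*125)) = -381389/(190502 + (63525 - 21875)) = -381389/(190502 + 41650) = -381389/232152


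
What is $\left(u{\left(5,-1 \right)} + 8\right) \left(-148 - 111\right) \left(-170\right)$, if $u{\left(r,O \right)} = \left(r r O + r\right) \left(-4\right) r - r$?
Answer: $17744090$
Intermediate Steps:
$u{\left(r,O \right)} = - r + r \left(- 4 r - 4 O r^{2}\right)$ ($u{\left(r,O \right)} = \left(r^{2} O + r\right) \left(-4\right) r - r = \left(O r^{2} + r\right) \left(-4\right) r - r = \left(r + O r^{2}\right) \left(-4\right) r - r = \left(- 4 r - 4 O r^{2}\right) r - r = r \left(- 4 r - 4 O r^{2}\right) - r = - r + r \left(- 4 r - 4 O r^{2}\right)$)
$\left(u{\left(5,-1 \right)} + 8\right) \left(-148 - 111\right) \left(-170\right) = \left(\left(-1\right) 5 \left(1 + 4 \cdot 5 + 4 \left(-1\right) 5^{2}\right) + 8\right) \left(-148 - 111\right) \left(-170\right) = \left(\left(-1\right) 5 \left(1 + 20 + 4 \left(-1\right) 25\right) + 8\right) \left(\left(-259\right) \left(-170\right)\right) = \left(\left(-1\right) 5 \left(1 + 20 - 100\right) + 8\right) 44030 = \left(\left(-1\right) 5 \left(-79\right) + 8\right) 44030 = \left(395 + 8\right) 44030 = 403 \cdot 44030 = 17744090$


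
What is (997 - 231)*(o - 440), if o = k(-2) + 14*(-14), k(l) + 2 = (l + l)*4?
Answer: -500964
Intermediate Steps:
k(l) = -2 + 8*l (k(l) = -2 + (l + l)*4 = -2 + (2*l)*4 = -2 + 8*l)
o = -214 (o = (-2 + 8*(-2)) + 14*(-14) = (-2 - 16) - 196 = -18 - 196 = -214)
(997 - 231)*(o - 440) = (997 - 231)*(-214 - 440) = 766*(-654) = -500964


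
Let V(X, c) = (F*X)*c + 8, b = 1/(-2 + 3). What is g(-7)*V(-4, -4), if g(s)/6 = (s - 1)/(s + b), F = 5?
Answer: 704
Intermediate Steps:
b = 1 (b = 1/1 = 1)
g(s) = 6*(-1 + s)/(1 + s) (g(s) = 6*((s - 1)/(s + 1)) = 6*((-1 + s)/(1 + s)) = 6*(-1 + s)/(1 + s))
V(X, c) = 8 + 5*X*c (V(X, c) = (5*X)*c + 8 = 5*X*c + 8 = 8 + 5*X*c)
g(-7)*V(-4, -4) = (6*(-1 - 7)/(1 - 7))*(8 + 5*(-4)*(-4)) = (6*(-8)/(-6))*(8 + 80) = (6*(-1/6)*(-8))*88 = 8*88 = 704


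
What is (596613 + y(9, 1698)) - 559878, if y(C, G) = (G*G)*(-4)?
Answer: -11496081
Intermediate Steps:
y(C, G) = -4*G² (y(C, G) = G²*(-4) = -4*G²)
(596613 + y(9, 1698)) - 559878 = (596613 - 4*1698²) - 559878 = (596613 - 4*2883204) - 559878 = (596613 - 11532816) - 559878 = -10936203 - 559878 = -11496081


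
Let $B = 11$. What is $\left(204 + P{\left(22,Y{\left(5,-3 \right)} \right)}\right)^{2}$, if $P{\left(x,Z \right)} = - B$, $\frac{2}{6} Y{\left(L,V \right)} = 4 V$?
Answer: $37249$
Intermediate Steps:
$Y{\left(L,V \right)} = 12 V$ ($Y{\left(L,V \right)} = 3 \cdot 4 V = 12 V$)
$P{\left(x,Z \right)} = -11$ ($P{\left(x,Z \right)} = \left(-1\right) 11 = -11$)
$\left(204 + P{\left(22,Y{\left(5,-3 \right)} \right)}\right)^{2} = \left(204 - 11\right)^{2} = 193^{2} = 37249$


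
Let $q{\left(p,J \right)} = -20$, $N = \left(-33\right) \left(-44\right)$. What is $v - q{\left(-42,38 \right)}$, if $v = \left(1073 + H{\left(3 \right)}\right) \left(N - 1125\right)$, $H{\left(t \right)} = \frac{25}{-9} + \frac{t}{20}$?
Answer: $\frac{21001903}{60} \approx 3.5003 \cdot 10^{5}$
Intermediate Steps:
$N = 1452$
$H{\left(t \right)} = - \frac{25}{9} + \frac{t}{20}$ ($H{\left(t \right)} = 25 \left(- \frac{1}{9}\right) + t \frac{1}{20} = - \frac{25}{9} + \frac{t}{20}$)
$v = \frac{21000703}{60}$ ($v = \left(1073 + \left(- \frac{25}{9} + \frac{1}{20} \cdot 3\right)\right) \left(1452 - 1125\right) = \left(1073 + \left(- \frac{25}{9} + \frac{3}{20}\right)\right) 327 = \left(1073 - \frac{473}{180}\right) 327 = \frac{192667}{180} \cdot 327 = \frac{21000703}{60} \approx 3.5001 \cdot 10^{5}$)
$v - q{\left(-42,38 \right)} = \frac{21000703}{60} - -20 = \frac{21000703}{60} + 20 = \frac{21001903}{60}$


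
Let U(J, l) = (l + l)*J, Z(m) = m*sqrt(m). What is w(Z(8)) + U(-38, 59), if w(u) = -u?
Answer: -4484 - 16*sqrt(2) ≈ -4506.6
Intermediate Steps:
Z(m) = m**(3/2)
U(J, l) = 2*J*l (U(J, l) = (2*l)*J = 2*J*l)
w(Z(8)) + U(-38, 59) = -8**(3/2) + 2*(-38)*59 = -16*sqrt(2) - 4484 = -4484 - 16*sqrt(2)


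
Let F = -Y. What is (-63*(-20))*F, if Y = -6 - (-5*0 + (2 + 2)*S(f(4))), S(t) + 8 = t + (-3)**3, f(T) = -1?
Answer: -173880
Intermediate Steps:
S(t) = -35 + t (S(t) = -8 + (t + (-3)**3) = -8 + (t - 27) = -8 + (-27 + t) = -35 + t)
Y = 138 (Y = -6 - (-5*0 + (2 + 2)*(-35 - 1)) = -6 - (0 + 4*(-36)) = -6 - (0 - 144) = -6 - 1*(-144) = -6 + 144 = 138)
F = -138 (F = -1*138 = -138)
(-63*(-20))*F = -63*(-20)*(-138) = 1260*(-138) = -173880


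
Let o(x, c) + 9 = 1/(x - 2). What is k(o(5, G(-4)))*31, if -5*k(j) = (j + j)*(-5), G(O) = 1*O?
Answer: -1612/3 ≈ -537.33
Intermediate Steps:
G(O) = O
o(x, c) = -9 + 1/(-2 + x) (o(x, c) = -9 + 1/(x - 2) = -9 + 1/(-2 + x))
k(j) = 2*j (k(j) = -(j + j)*(-5)/5 = -2*j*(-5)/5 = -(-2)*j = 2*j)
k(o(5, G(-4)))*31 = (2*((19 - 9*5)/(-2 + 5)))*31 = (2*((19 - 45)/3))*31 = (2*((1/3)*(-26)))*31 = (2*(-26/3))*31 = -52/3*31 = -1612/3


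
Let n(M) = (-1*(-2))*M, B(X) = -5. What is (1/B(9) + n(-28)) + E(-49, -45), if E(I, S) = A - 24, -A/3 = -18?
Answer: -131/5 ≈ -26.200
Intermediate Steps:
A = 54 (A = -3*(-18) = 54)
E(I, S) = 30 (E(I, S) = 54 - 24 = 30)
n(M) = 2*M
(1/B(9) + n(-28)) + E(-49, -45) = (1/(-5) + 2*(-28)) + 30 = (-⅕ - 56) + 30 = -281/5 + 30 = -131/5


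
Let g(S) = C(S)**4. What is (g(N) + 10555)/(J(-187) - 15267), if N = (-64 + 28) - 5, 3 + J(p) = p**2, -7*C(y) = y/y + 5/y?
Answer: 71612005238971/133650862919539 ≈ 0.53581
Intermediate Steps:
C(y) = -1/7 - 5/(7*y) (C(y) = -(y/y + 5/y)/7 = -(1 + 5/y)/7 = -1/7 - 5/(7*y))
J(p) = -3 + p**2
N = -41 (N = -36 - 5 = -41)
g(S) = (-5 - S)**4/(2401*S**4) (g(S) = ((-5 - S)/(7*S))**4 = (-5 - S)**4/(2401*S**4))
(g(N) + 10555)/(J(-187) - 15267) = ((1/2401)*(5 - 41)**4/(-41)**4 + 10555)/((-3 + (-187)**2) - 15267) = ((1/2401)*(1/2825761)*(-36)**4 + 10555)/((-3 + 34969) - 15267) = ((1/2401)*(1/2825761)*1679616 + 10555)/(34966 - 15267) = (1679616/6784652161 + 10555)/19699 = (71612005238971/6784652161)*(1/19699) = 71612005238971/133650862919539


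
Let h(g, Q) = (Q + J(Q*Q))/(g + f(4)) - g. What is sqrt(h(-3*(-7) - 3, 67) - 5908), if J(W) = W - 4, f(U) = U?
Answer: 3*I*sqrt(76890)/11 ≈ 75.625*I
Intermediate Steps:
J(W) = -4 + W
h(g, Q) = -g + (-4 + Q + Q**2)/(4 + g) (h(g, Q) = (Q + (-4 + Q*Q))/(g + 4) - g = (Q + (-4 + Q**2))/(4 + g) - g = (-4 + Q + Q**2)/(4 + g) - g = -g + (-4 + Q + Q**2)/(4 + g))
sqrt(h(-3*(-7) - 3, 67) - 5908) = sqrt((-4 + 67 + 67**2 - (-3*(-7) - 3)**2 - 4*(-3*(-7) - 3))/(4 + (-3*(-7) - 3)) - 5908) = sqrt((-4 + 67 + 4489 - (21 - 3)**2 - 4*(21 - 3))/(4 + (21 - 3)) - 5908) = sqrt((-4 + 67 + 4489 - 1*18**2 - 4*18)/(4 + 18) - 5908) = sqrt((-4 + 67 + 4489 - 1*324 - 72)/22 - 5908) = sqrt((-4 + 67 + 4489 - 324 - 72)/22 - 5908) = sqrt((1/22)*4156 - 5908) = sqrt(2078/11 - 5908) = sqrt(-62910/11) = 3*I*sqrt(76890)/11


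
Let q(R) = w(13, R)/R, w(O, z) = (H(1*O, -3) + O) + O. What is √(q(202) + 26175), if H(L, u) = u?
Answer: √1068049346/202 ≈ 161.79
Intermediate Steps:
w(O, z) = -3 + 2*O (w(O, z) = (-3 + O) + O = -3 + 2*O)
q(R) = 23/R (q(R) = (-3 + 2*13)/R = (-3 + 26)/R = 23/R)
√(q(202) + 26175) = √(23/202 + 26175) = √(5287373/202) = √1068049346/202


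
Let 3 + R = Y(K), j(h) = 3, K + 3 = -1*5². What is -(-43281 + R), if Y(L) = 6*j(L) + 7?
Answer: 43259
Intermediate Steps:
K = -28 (K = -3 - 1*5² = -3 - 1*25 = -3 - 25 = -28)
Y(L) = 25 (Y(L) = 6*3 + 7 = 18 + 7 = 25)
R = 22 (R = -3 + 25 = 22)
-(-43281 + R) = -(-43281 + 22) = -1*(-43259) = 43259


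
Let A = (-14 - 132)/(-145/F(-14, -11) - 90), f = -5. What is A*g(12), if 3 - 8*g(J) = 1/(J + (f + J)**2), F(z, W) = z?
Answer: 46501/68015 ≈ 0.68369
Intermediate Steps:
g(J) = 3/8 - 1/(8*(J + (-5 + J)**2))
A = 2044/1115 (A = (-14 - 132)/(-145/(-14) - 90) = -146/(-145*(-1/14) - 90) = -146/(145/14 - 90) = -146/(-1115/14) = -146*(-14/1115) = 2044/1115 ≈ 1.8332)
A*g(12) = 2044*((74 - 27*12 + 3*12**2)/(8*(25 + 12**2 - 9*12)))/1115 = 2044*((74 - 324 + 3*144)/(8*(25 + 144 - 108)))/1115 = 2044*((1/8)*(74 - 324 + 432)/61)/1115 = 2044*((1/8)*(1/61)*182)/1115 = (2044/1115)*(91/244) = 46501/68015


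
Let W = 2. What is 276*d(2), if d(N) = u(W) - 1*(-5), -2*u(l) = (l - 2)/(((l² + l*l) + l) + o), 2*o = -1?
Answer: 1380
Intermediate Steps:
o = -½ (o = (½)*(-1) = -½ ≈ -0.50000)
u(l) = -(-2 + l)/(2*(-½ + l + 2*l²)) (u(l) = -(l - 2)/(2*(((l² + l*l) + l) - ½)) = -(-2 + l)/(2*(((l² + l²) + l) - ½)) = -(-2 + l)/(2*((2*l² + l) - ½)) = -(-2 + l)/(2*((l + 2*l²) - ½)) = -(-2 + l)/(2*(-½ + l + 2*l²)))
d(N) = 5 (d(N) = (2 - 1*2)/(-1 + 2*2 + 4*2²) - 1*(-5) = (2 - 2)/(-1 + 4 + 4*4) + 5 = 0/(-1 + 4 + 16) + 5 = 0/19 + 5 = (1/19)*0 + 5 = 0 + 5 = 5)
276*d(2) = 276*5 = 1380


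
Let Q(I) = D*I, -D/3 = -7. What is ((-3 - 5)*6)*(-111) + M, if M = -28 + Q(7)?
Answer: 5447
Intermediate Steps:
D = 21 (D = -3*(-7) = 21)
Q(I) = 21*I
M = 119 (M = -28 + 21*7 = -28 + 147 = 119)
((-3 - 5)*6)*(-111) + M = ((-3 - 5)*6)*(-111) + 119 = -8*6*(-111) + 119 = -48*(-111) + 119 = 5328 + 119 = 5447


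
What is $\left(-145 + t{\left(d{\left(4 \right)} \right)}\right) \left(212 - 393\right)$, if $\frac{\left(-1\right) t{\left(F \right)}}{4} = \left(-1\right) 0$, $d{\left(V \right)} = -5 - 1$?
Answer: $26245$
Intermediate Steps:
$d{\left(V \right)} = -6$
$t{\left(F \right)} = 0$ ($t{\left(F \right)} = - 4 \left(\left(-1\right) 0\right) = \left(-4\right) 0 = 0$)
$\left(-145 + t{\left(d{\left(4 \right)} \right)}\right) \left(212 - 393\right) = \left(-145 + 0\right) \left(212 - 393\right) = \left(-145\right) \left(-181\right) = 26245$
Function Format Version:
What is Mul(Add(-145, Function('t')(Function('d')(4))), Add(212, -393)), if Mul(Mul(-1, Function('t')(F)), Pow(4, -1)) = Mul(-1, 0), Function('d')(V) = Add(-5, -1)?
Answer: 26245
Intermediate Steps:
Function('d')(V) = -6
Function('t')(F) = 0 (Function('t')(F) = Mul(-4, Mul(-1, 0)) = Mul(-4, 0) = 0)
Mul(Add(-145, Function('t')(Function('d')(4))), Add(212, -393)) = Mul(Add(-145, 0), Add(212, -393)) = Mul(-145, -181) = 26245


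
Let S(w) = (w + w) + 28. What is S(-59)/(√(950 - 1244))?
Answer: 15*I*√6/7 ≈ 5.2489*I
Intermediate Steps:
S(w) = 28 + 2*w (S(w) = 2*w + 28 = 28 + 2*w)
S(-59)/(√(950 - 1244)) = (28 + 2*(-59))/(√(950 - 1244)) = (28 - 118)/(√(-294)) = -90*(-I*√6/42) = -(-15)*I*√6/7 = 15*I*√6/7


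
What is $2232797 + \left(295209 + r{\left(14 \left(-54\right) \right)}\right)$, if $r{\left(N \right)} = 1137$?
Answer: $2529143$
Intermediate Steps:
$2232797 + \left(295209 + r{\left(14 \left(-54\right) \right)}\right) = 2232797 + \left(295209 + 1137\right) = 2232797 + 296346 = 2529143$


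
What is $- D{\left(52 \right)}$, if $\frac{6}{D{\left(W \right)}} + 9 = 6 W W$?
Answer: $- \frac{2}{5405} \approx -0.00037003$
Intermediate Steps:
$D{\left(W \right)} = \frac{6}{-9 + 6 W^{2}}$ ($D{\left(W \right)} = \frac{6}{-9 + 6 W W} = \frac{6}{-9 + 6 W^{2}}$)
$- D{\left(52 \right)} = - \frac{2}{-3 + 2 \cdot 52^{2}} = - \frac{2}{-3 + 2 \cdot 2704} = - \frac{2}{-3 + 5408} = - \frac{2}{5405}$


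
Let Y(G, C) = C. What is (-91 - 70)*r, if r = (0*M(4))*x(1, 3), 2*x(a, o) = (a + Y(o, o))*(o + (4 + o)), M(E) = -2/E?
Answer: 0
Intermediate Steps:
x(a, o) = (4 + 2*o)*(a + o)/2 (x(a, o) = ((a + o)*(o + (4 + o)))/2 = ((a + o)*(4 + 2*o))/2 = ((4 + 2*o)*(a + o))/2 = (4 + 2*o)*(a + o)/2)
r = 0 (r = (0*(-2/4))*(3**2 + 2*1 + 2*3 + 1*3) = (0*(-2*1/4))*(9 + 2 + 6 + 3) = (0*(-1/2))*20 = 0*20 = 0)
(-91 - 70)*r = (-91 - 70)*0 = -161*0 = 0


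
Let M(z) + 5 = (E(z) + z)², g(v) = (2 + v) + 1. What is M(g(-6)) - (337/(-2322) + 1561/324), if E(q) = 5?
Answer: -79033/13932 ≈ -5.6728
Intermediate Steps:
g(v) = 3 + v
M(z) = -5 + (5 + z)²
M(g(-6)) - (337/(-2322) + 1561/324) = (-5 + (5 + (3 - 6))²) - (337/(-2322) + 1561/324) = (-5 + (5 - 3)²) - (337*(-1/2322) + 1561*(1/324)) = (-5 + 2²) - (-337/2322 + 1561/324) = (-5 + 4) - 1*65101/13932 = -1 - 65101/13932 = -79033/13932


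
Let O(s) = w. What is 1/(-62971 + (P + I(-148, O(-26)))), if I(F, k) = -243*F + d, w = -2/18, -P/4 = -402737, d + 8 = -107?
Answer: 1/1583826 ≈ 6.3138e-7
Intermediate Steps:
d = -115 (d = -8 - 107 = -115)
P = 1610948 (P = -4*(-402737) = 1610948)
w = -⅑ (w = -2*1/18 = -⅑ ≈ -0.11111)
O(s) = -⅑
I(F, k) = -115 - 243*F (I(F, k) = -243*F - 115 = -115 - 243*F)
1/(-62971 + (P + I(-148, O(-26)))) = 1/(-62971 + (1610948 + (-115 - 243*(-148)))) = 1/(-62971 + (1610948 + (-115 + 35964))) = 1/(-62971 + (1610948 + 35849)) = 1/(-62971 + 1646797) = 1/1583826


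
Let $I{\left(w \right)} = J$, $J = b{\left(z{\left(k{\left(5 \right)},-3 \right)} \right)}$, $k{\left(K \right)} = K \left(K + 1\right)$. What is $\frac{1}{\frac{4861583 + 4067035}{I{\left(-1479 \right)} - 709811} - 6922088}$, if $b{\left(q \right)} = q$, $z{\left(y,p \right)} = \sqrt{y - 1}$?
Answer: $- \frac{1743786697758498047}{12070666909974271731067810} + \frac{4464309 \sqrt{29}}{12070666909974271731067810} \approx -1.4446 \cdot 10^{-7}$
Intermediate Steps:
$k{\left(K \right)} = K \left(1 + K\right)$
$z{\left(y,p \right)} = \sqrt{-1 + y}$
$J = \sqrt{29}$ ($J = \sqrt{-1 + 5 \left(1 + 5\right)} = \sqrt{-1 + 5 \cdot 6} = \sqrt{-1 + 30} = \sqrt{29} \approx 5.3852$)
$I{\left(w \right)} = \sqrt{29}$
$\frac{1}{\frac{4861583 + 4067035}{I{\left(-1479 \right)} - 709811} - 6922088} = \frac{1}{\frac{4861583 + 4067035}{\sqrt{29} - 709811} - 6922088} = \frac{1}{\frac{8928618}{-709811 + \sqrt{29}} - 6922088} = \frac{1}{-6922088 + \frac{8928618}{-709811 + \sqrt{29}}}$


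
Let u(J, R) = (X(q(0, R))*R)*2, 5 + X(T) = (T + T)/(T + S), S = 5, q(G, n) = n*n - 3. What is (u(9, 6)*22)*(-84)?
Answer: 1374912/19 ≈ 72364.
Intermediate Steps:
q(G, n) = -3 + n² (q(G, n) = n² - 3 = -3 + n²)
X(T) = -5 + 2*T/(5 + T) (X(T) = -5 + (T + T)/(T + 5) = -5 + (2*T)/(5 + T) = -5 + 2*T/(5 + T))
u(J, R) = 2*R*(-16 - 3*R²)/(2 + R²) (u(J, R) = (((-25 - 3*(-3 + R²))/(5 + (-3 + R²)))*R)*2 = (((-25 + (9 - 3*R²))/(2 + R²))*R)*2 = (((-16 - 3*R²)/(2 + R²))*R)*2 = (R*(-16 - 3*R²)/(2 + R²))*2 = 2*R*(-16 - 3*R²)/(2 + R²))
(u(9, 6)*22)*(-84) = (((-32*6 - 6*6³)/(2 + 6²))*22)*(-84) = (((-192 - 6*216)/(2 + 36))*22)*(-84) = (((-192 - 1296)/38)*22)*(-84) = (((1/38)*(-1488))*22)*(-84) = -744/19*22*(-84) = -16368/19*(-84) = 1374912/19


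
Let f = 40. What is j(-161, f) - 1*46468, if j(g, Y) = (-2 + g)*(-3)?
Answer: -45979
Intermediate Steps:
j(g, Y) = 6 - 3*g
j(-161, f) - 1*46468 = (6 - 3*(-161)) - 1*46468 = (6 + 483) - 46468 = 489 - 46468 = -45979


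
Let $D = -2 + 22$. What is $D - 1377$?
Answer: $-1357$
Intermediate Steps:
$D = 20$
$D - 1377 = 20 - 1377 = -1357$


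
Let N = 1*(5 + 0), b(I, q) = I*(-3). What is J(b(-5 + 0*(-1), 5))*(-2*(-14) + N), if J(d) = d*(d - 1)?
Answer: 6930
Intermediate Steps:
b(I, q) = -3*I
J(d) = d*(-1 + d)
N = 5 (N = 1*5 = 5)
J(b(-5 + 0*(-1), 5))*(-2*(-14) + N) = ((-3*(-5 + 0*(-1)))*(-1 - 3*(-5 + 0*(-1))))*(-2*(-14) + 5) = ((-3*(-5 + 0))*(-1 - 3*(-5 + 0)))*(28 + 5) = ((-3*(-5))*(-1 - 3*(-5)))*33 = (15*(-1 + 15))*33 = (15*14)*33 = 210*33 = 6930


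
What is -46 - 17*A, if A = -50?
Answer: 804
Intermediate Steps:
-46 - 17*A = -46 - 17*(-50) = -46 + 850 = 804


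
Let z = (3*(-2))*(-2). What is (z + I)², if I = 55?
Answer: 4489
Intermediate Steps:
z = 12 (z = -6*(-2) = 12)
(z + I)² = (12 + 55)² = 67² = 4489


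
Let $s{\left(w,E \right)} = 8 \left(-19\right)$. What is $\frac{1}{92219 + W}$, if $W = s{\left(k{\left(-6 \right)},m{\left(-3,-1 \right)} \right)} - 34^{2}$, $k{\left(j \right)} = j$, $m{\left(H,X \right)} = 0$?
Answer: $\frac{1}{90911} \approx 1.1 \cdot 10^{-5}$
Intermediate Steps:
$s{\left(w,E \right)} = -152$
$W = -1308$ ($W = -152 - 34^{2} = -152 - 1156 = -1308$)
$\frac{1}{92219 + W} = \frac{1}{92219 - 1308} = \frac{1}{90911}$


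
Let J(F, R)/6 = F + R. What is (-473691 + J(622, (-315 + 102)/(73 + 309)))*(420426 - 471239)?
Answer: 4561117562904/191 ≈ 2.3880e+10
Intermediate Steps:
J(F, R) = 6*F + 6*R (J(F, R) = 6*(F + R) = 6*F + 6*R)
(-473691 + J(622, (-315 + 102)/(73 + 309)))*(420426 - 471239) = (-473691 + (6*622 + 6*((-315 + 102)/(73 + 309))))*(420426 - 471239) = (-473691 + (3732 + 6*(-213/382)))*(-50813) = (-473691 + (3732 - 639/191))*(-50813) = (-473691 + 712173/191)*(-50813) = -89762808/191*(-50813) = 4561117562904/191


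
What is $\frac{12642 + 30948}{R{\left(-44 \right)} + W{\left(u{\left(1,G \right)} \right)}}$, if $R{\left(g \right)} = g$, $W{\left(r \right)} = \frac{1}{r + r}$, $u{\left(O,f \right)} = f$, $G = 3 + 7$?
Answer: $- \frac{290600}{293} \approx -991.81$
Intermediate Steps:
$G = 10$
$W{\left(r \right)} = \frac{1}{2 r}$
$\frac{12642 + 30948}{R{\left(-44 \right)} + W{\left(u{\left(1,G \right)} \right)}} = \frac{12642 + 30948}{-44 + \frac{1}{2 \cdot 10}} = \frac{43590}{-44 + \frac{1}{2} \cdot \frac{1}{10}} = \frac{43590}{-44 + \frac{1}{20}} = \frac{43590}{- \frac{879}{20}} = 43590 \left(- \frac{20}{879}\right) = - \frac{290600}{293}$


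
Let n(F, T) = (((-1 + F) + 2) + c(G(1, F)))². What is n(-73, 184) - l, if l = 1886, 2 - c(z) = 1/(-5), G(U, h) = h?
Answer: 74651/25 ≈ 2986.0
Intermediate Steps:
c(z) = 11/5 (c(z) = 2 - 1/(-5) = 2 - 1*(-⅕) = 2 + ⅕ = 11/5)
n(F, T) = (16/5 + F)² (n(F, T) = (((-1 + F) + 2) + 11/5)² = ((1 + F) + 11/5)² = (16/5 + F)²)
n(-73, 184) - l = (16 + 5*(-73))²/25 - 1*1886 = (16 - 365)²/25 - 1886 = (1/25)*(-349)² - 1886 = (1/25)*121801 - 1886 = 121801/25 - 1886 = 74651/25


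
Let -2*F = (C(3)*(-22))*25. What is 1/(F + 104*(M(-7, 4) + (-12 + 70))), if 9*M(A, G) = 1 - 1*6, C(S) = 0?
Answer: 9/53768 ≈ 0.00016739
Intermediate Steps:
M(A, G) = -5/9 (M(A, G) = (1 - 1*6)/9 = (1 - 6)/9 = (1/9)*(-5) = -5/9)
F = 0 (F = -0*(-22)*25/2 = -0*25 = -1/2*0 = 0)
1/(F + 104*(M(-7, 4) + (-12 + 70))) = 1/(0 + 104*(-5/9 + (-12 + 70))) = 1/(0 + 104*(-5/9 + 58)) = 1/(0 + 104*(517/9)) = 1/(0 + 53768/9) = 1/(53768/9) = 9/53768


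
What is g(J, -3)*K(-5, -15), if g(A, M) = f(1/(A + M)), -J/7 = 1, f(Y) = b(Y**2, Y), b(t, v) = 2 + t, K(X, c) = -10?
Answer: -201/10 ≈ -20.100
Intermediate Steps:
f(Y) = 2 + Y**2
J = -7 (J = -7*1 = -7)
g(A, M) = 2 + (A + M)**(-2) (g(A, M) = 2 + (1/(A + M))**2 = 2 + (A + M)**(-2))
g(J, -3)*K(-5, -15) = (2 + (-7 - 3)**(-2))*(-10) = (2 + (-10)**(-2))*(-10) = (2 + 1/100)*(-10) = (201/100)*(-10) = -201/10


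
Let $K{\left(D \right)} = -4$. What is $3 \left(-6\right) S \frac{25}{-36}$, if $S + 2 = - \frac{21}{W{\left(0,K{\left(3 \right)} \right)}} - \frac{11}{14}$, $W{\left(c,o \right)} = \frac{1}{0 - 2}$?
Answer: $\frac{13725}{28} \approx 490.18$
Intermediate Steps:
$W{\left(c,o \right)} = - \frac{1}{2}$ ($W{\left(c,o \right)} = \frac{1}{-2} = - \frac{1}{2}$)
$S = \frac{549}{14}$ ($S = -2 - \left(-42 + \frac{11}{14}\right) = -2 - - \frac{577}{14} = -2 + \left(42 - \frac{11}{14}\right) = -2 + \frac{577}{14} = \frac{549}{14} \approx 39.214$)
$3 \left(-6\right) S \frac{25}{-36} = 3 \left(-6\right) \frac{549}{14} \frac{25}{-36} = \left(-18\right) \frac{549}{14} \cdot 25 \left(- \frac{1}{36}\right) = \left(- \frac{4941}{7}\right) \left(- \frac{25}{36}\right) = \frac{13725}{28}$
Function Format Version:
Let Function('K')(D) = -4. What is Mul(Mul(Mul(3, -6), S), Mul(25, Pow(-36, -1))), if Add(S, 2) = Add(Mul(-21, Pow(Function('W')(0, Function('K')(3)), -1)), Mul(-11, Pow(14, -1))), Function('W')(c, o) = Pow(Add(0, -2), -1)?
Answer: Rational(13725, 28) ≈ 490.18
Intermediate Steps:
Function('W')(c, o) = Rational(-1, 2) (Function('W')(c, o) = Pow(-2, -1) = Rational(-1, 2))
S = Rational(549, 14) (S = Add(-2, Add(Mul(-21, Pow(Rational(-1, 2), -1)), Mul(-11, Pow(14, -1)))) = Add(-2, Add(Mul(-21, -2), Mul(-11, Rational(1, 14)))) = Add(-2, Add(42, Rational(-11, 14))) = Add(-2, Rational(577, 14)) = Rational(549, 14) ≈ 39.214)
Mul(Mul(Mul(3, -6), S), Mul(25, Pow(-36, -1))) = Mul(Mul(Mul(3, -6), Rational(549, 14)), Mul(25, Pow(-36, -1))) = Mul(Mul(-18, Rational(549, 14)), Mul(25, Rational(-1, 36))) = Mul(Rational(-4941, 7), Rational(-25, 36)) = Rational(13725, 28)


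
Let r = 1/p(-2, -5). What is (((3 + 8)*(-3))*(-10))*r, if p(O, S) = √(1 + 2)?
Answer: 110*√3 ≈ 190.53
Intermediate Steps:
p(O, S) = √3
r = √3/3 (r = 1/(√3) = √3/3 ≈ 0.57735)
(((3 + 8)*(-3))*(-10))*r = (((3 + 8)*(-3))*(-10))*(√3/3) = ((11*(-3))*(-10))*(√3/3) = (-33*(-10))*(√3/3) = 330*(√3/3) = 110*√3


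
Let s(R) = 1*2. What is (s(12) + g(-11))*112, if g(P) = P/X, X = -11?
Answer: 336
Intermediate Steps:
s(R) = 2
g(P) = -P/11 (g(P) = P/(-11) = P*(-1/11) = -P/11)
(s(12) + g(-11))*112 = (2 - 1/11*(-11))*112 = (2 + 1)*112 = 3*112 = 336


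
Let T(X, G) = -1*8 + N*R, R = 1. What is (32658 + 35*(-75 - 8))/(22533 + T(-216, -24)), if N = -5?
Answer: 29753/22520 ≈ 1.3212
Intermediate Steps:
T(X, G) = -13 (T(X, G) = -1*8 - 5*1 = -8 - 5 = -13)
(32658 + 35*(-75 - 8))/(22533 + T(-216, -24)) = (32658 + 35*(-75 - 8))/(22533 - 13) = (32658 + 35*(-83))/22520 = (32658 - 2905)*(1/22520) = 29753*(1/22520) = 29753/22520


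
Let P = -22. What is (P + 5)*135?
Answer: -2295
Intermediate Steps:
(P + 5)*135 = (-22 + 5)*135 = -17*135 = -2295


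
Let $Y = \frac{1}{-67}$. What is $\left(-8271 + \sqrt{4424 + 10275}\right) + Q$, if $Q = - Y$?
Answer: $- \frac{554156}{67} + \sqrt{14699} \approx -8149.7$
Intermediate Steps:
$Y = - \frac{1}{67} \approx -0.014925$
$Q = \frac{1}{67}$ ($Q = \left(-1\right) \left(- \frac{1}{67}\right) = \frac{1}{67} \approx 0.014925$)
$\left(-8271 + \sqrt{4424 + 10275}\right) + Q = \left(-8271 + \sqrt{4424 + 10275}\right) + \frac{1}{67} = \left(-8271 + \sqrt{14699}\right) + \frac{1}{67} = - \frac{554156}{67} + \sqrt{14699}$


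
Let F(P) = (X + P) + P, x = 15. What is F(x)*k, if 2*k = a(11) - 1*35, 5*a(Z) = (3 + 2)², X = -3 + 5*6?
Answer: -855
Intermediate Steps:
X = 27 (X = -3 + 30 = 27)
a(Z) = 5 (a(Z) = (3 + 2)²/5 = (⅕)*5² = (⅕)*25 = 5)
k = -15 (k = (5 - 1*35)/2 = (5 - 35)/2 = (½)*(-30) = -15)
F(P) = 27 + 2*P (F(P) = (27 + P) + P = 27 + 2*P)
F(x)*k = (27 + 2*15)*(-15) = (27 + 30)*(-15) = 57*(-15) = -855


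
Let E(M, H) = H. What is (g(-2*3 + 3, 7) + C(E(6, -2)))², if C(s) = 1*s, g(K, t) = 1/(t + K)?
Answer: 49/16 ≈ 3.0625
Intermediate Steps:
g(K, t) = 1/(K + t)
C(s) = s
(g(-2*3 + 3, 7) + C(E(6, -2)))² = (1/((-2*3 + 3) + 7) - 2)² = (1/((-6 + 3) + 7) - 2)² = (1/(-3 + 7) - 2)² = (1/4 - 2)² = (¼ - 2)² = (-7/4)² = 49/16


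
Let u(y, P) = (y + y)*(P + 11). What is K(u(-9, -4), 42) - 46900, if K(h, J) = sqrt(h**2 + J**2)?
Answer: -46900 + 42*sqrt(10) ≈ -46767.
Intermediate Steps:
u(y, P) = 2*y*(11 + P) (u(y, P) = (2*y)*(11 + P) = 2*y*(11 + P))
K(h, J) = sqrt(J**2 + h**2)
K(u(-9, -4), 42) - 46900 = sqrt(42**2 + (2*(-9)*(11 - 4))**2) - 46900 = sqrt(1764 + (2*(-9)*7)**2) - 46900 = sqrt(1764 + (-126)**2) - 46900 = sqrt(1764 + 15876) - 46900 = sqrt(17640) - 46900 = 42*sqrt(10) - 46900 = -46900 + 42*sqrt(10)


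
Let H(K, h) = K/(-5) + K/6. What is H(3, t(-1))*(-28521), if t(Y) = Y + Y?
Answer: 28521/10 ≈ 2852.1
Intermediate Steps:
t(Y) = 2*Y
H(K, h) = -K/30 (H(K, h) = K*(-1/5) + K*(1/6) = -K/5 + K/6 = -K/30)
H(3, t(-1))*(-28521) = -1/30*3*(-28521) = -1/10*(-28521) = 28521/10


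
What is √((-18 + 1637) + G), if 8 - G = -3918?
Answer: √5545 ≈ 74.465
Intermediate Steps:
G = 3926 (G = 8 - 1*(-3918) = 8 + 3918 = 3926)
√((-18 + 1637) + G) = √((-18 + 1637) + 3926) = √(1619 + 3926) = √5545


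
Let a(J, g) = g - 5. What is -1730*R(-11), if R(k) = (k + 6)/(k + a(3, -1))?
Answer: -8650/17 ≈ -508.82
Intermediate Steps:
a(J, g) = -5 + g
R(k) = (6 + k)/(-6 + k) (R(k) = (k + 6)/(k + (-5 - 1)) = (6 + k)/(k - 6) = (6 + k)/(-6 + k))
-1730*R(-11) = -1730*(6 - 11)/(-6 - 11) = -1730*(-5)/(-17) = -(-1730)*(-5)/17 = -1730*5/17 = -8650/17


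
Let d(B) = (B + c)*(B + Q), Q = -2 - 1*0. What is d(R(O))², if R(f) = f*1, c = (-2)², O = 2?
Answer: 0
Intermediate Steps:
c = 4
Q = -2 (Q = -2 + 0 = -2)
R(f) = f
d(B) = (-2 + B)*(4 + B) (d(B) = (B + 4)*(B - 2) = (4 + B)*(-2 + B) = (-2 + B)*(4 + B))
d(R(O))² = (-8 + 2² + 2*2)² = (-8 + 4 + 4)² = 0² = 0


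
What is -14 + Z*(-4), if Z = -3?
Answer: -2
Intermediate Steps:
-14 + Z*(-4) = -14 - 3*(-4) = -14 + 12 = -2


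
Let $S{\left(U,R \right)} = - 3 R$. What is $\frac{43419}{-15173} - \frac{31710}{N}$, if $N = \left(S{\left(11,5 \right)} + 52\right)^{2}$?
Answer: $- \frac{540576441}{20771837} \approx -26.024$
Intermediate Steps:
$N = 1369$ ($N = \left(\left(-3\right) 5 + 52\right)^{2} = \left(-15 + 52\right)^{2} = 37^{2} = 1369$)
$\frac{43419}{-15173} - \frac{31710}{N} = \frac{43419}{-15173} - \frac{31710}{1369} = 43419 \left(- \frac{1}{15173}\right) - \frac{31710}{1369} = - \frac{43419}{15173} - \frac{31710}{1369} = - \frac{540576441}{20771837}$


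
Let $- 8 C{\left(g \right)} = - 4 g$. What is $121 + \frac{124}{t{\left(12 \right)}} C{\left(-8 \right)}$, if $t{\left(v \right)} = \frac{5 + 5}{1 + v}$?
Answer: $- \frac{2619}{5} \approx -523.8$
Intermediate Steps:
$t{\left(v \right)} = \frac{10}{1 + v}$
$C{\left(g \right)} = \frac{g}{2}$ ($C{\left(g \right)} = - \frac{\left(-4\right) g}{8} = \frac{g}{2}$)
$121 + \frac{124}{t{\left(12 \right)}} C{\left(-8 \right)} = 121 + \frac{124}{10 \frac{1}{1 + 12}} \cdot \frac{1}{2} \left(-8\right) = 121 + \frac{124}{10 \cdot \frac{1}{13}} \left(-4\right) = 121 + \frac{124}{\frac{10}{13}} \left(-4\right) = 121 + 124 \cdot \frac{13}{10} \left(-4\right) = 121 + \frac{806}{5} \left(-4\right) = 121 - \frac{3224}{5} = - \frac{2619}{5}$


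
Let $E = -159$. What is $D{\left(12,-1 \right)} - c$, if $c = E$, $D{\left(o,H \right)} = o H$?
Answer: $147$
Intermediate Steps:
$D{\left(o,H \right)} = H o$
$c = -159$
$D{\left(12,-1 \right)} - c = \left(-1\right) 12 - -159 = -12 + 159 = 147$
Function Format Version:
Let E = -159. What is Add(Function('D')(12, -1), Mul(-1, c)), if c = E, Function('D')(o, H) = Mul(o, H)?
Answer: 147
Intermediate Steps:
Function('D')(o, H) = Mul(H, o)
c = -159
Add(Function('D')(12, -1), Mul(-1, c)) = Add(Mul(-1, 12), Mul(-1, -159)) = Add(-12, 159) = 147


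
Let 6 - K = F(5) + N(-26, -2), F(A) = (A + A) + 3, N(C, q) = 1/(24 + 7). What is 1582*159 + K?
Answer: 7797460/31 ≈ 2.5153e+5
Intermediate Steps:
N(C, q) = 1/31
F(A) = 3 + 2*A (F(A) = 2*A + 3 = 3 + 2*A)
K = -218/31 (K = 6 - ((3 + 2*5) + 1/31) = 6 - ((3 + 10) + 1/31) = 6 - (13 + 1/31) = 6 - 1*404/31 = 6 - 404/31 = -218/31 ≈ -7.0323)
1582*159 + K = 1582*159 - 218/31 = 251538 - 218/31 = 7797460/31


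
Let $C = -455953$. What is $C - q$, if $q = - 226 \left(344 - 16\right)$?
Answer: $-381825$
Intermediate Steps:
$q = -74128$ ($q = \left(-226\right) 328 = -74128$)
$C - q = -455953 - -74128 = -455953 + 74128 = -381825$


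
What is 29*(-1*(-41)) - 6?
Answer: 1183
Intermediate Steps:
29*(-1*(-41)) - 6 = 29*41 - 6 = 1189 - 6 = 1183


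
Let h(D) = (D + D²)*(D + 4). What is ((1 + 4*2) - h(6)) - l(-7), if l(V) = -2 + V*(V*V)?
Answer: -66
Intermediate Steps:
h(D) = (4 + D)*(D + D²) (h(D) = (D + D²)*(4 + D) = (4 + D)*(D + D²))
l(V) = -2 + V³ (l(V) = -2 + V*V² = -2 + V³)
((1 + 4*2) - h(6)) - l(-7) = ((1 + 4*2) - 6*(4 + 6² + 5*6)) - (-2 + (-7)³) = ((1 + 8) - 6*(4 + 36 + 30)) - (-2 - 343) = (9 - 6*70) - 1*(-345) = (9 - 1*420) + 345 = (9 - 420) + 345 = -411 + 345 = -66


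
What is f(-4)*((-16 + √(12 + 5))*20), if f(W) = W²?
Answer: -5120 + 320*√17 ≈ -3800.6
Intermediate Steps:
f(-4)*((-16 + √(12 + 5))*20) = (-4)²*((-16 + √(12 + 5))*20) = 16*((-16 + √17)*20) = 16*(-320 + 20*√17) = -5120 + 320*√17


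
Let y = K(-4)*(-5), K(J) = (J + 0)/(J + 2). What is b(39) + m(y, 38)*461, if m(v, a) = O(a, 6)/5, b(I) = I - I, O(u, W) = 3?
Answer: 1383/5 ≈ 276.60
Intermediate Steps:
b(I) = 0
K(J) = J/(2 + J)
y = -10 (y = -4/(2 - 4)*(-5) = -4/(-2)*(-5) = -4*(-½)*(-5) = 2*(-5) = -10)
m(v, a) = ⅗ (m(v, a) = 3/5 = 3*(⅕) = ⅗)
b(39) + m(y, 38)*461 = 0 + (⅗)*461 = 0 + 1383/5 = 1383/5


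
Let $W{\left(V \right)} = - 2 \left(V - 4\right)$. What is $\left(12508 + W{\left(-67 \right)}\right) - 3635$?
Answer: $9015$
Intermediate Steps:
$W{\left(V \right)} = 8 - 2 V$ ($W{\left(V \right)} = - 2 \left(-4 + V\right) = 8 - 2 V$)
$\left(12508 + W{\left(-67 \right)}\right) - 3635 = \left(12508 + \left(8 - -134\right)\right) - 3635 = \left(12508 + \left(8 + 134\right)\right) - 3635 = \left(12508 + 142\right) - 3635 = 12650 - 3635 = 9015$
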